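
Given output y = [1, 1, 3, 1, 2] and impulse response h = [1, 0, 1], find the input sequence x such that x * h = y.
Deconvolve y=[1, 1, 3, 1, 2] by h=[1, 0, 1]. Since h[0]=1, solve forward: x[0] = y[0] / 1 = 1; x[1] = (y[1] - 1×0) / 1 = 1; x[2] = (y[2] - 1×0 - 1×1) / 1 = 2. So x = [1, 1, 2]. Check by forward convolution: y[0] = 1×1 = 1; y[1] = 1×0 + 1×1 = 1; y[2] = 1×1 + 1×0 + 2×1 = 3; y[3] = 1×1 + 2×0 = 1; y[4] = 2×1 = 2

[1, 1, 2]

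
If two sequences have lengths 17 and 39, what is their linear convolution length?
Linear/full convolution length: m + n - 1 = 17 + 39 - 1 = 55

55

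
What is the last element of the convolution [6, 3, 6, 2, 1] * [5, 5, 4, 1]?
Use y[k] = Σ_i a[i]·b[k-i] at k=7. y[7] = 1×1 = 1

1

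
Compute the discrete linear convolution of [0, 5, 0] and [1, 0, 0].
y[0] = 0×1 = 0; y[1] = 0×0 + 5×1 = 5; y[2] = 0×0 + 5×0 + 0×1 = 0; y[3] = 5×0 + 0×0 = 0; y[4] = 0×0 = 0

[0, 5, 0, 0, 0]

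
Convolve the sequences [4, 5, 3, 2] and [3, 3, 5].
y[0] = 4×3 = 12; y[1] = 4×3 + 5×3 = 27; y[2] = 4×5 + 5×3 + 3×3 = 44; y[3] = 5×5 + 3×3 + 2×3 = 40; y[4] = 3×5 + 2×3 = 21; y[5] = 2×5 = 10

[12, 27, 44, 40, 21, 10]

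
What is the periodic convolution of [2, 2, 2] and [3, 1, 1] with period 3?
Use y[k] = Σ_j x[j]·h[(k-j) mod 3]. y[0] = 2×3 + 2×1 + 2×1 = 10; y[1] = 2×1 + 2×3 + 2×1 = 10; y[2] = 2×1 + 2×1 + 2×3 = 10. Result: [10, 10, 10]

[10, 10, 10]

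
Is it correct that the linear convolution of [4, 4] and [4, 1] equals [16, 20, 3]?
Recompute linear convolution of [4, 4] and [4, 1]: y[0] = 4×4 = 16; y[1] = 4×1 + 4×4 = 20; y[2] = 4×1 = 4 → [16, 20, 4]. Compare to given [16, 20, 3]: they differ at index 2: given 3, correct 4, so answer: No

No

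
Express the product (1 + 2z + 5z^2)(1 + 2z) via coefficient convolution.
Ascending coefficients: a = [1, 2, 5], b = [1, 2]. c[0] = 1×1 = 1; c[1] = 1×2 + 2×1 = 4; c[2] = 2×2 + 5×1 = 9; c[3] = 5×2 = 10. Result coefficients: [1, 4, 9, 10] → 1 + 4z + 9z^2 + 10z^3

1 + 4z + 9z^2 + 10z^3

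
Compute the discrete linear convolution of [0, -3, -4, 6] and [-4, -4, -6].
y[0] = 0×-4 = 0; y[1] = 0×-4 + -3×-4 = 12; y[2] = 0×-6 + -3×-4 + -4×-4 = 28; y[3] = -3×-6 + -4×-4 + 6×-4 = 10; y[4] = -4×-6 + 6×-4 = 0; y[5] = 6×-6 = -36

[0, 12, 28, 10, 0, -36]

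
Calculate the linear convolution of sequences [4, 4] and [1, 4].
y[0] = 4×1 = 4; y[1] = 4×4 + 4×1 = 20; y[2] = 4×4 = 16

[4, 20, 16]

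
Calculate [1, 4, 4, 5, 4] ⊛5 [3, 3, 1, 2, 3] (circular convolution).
Use y[k] = Σ_j u[j]·v[(k-j) mod 5]. y[0] = 1×3 + 4×3 + 4×2 + 5×1 + 4×3 = 40; y[1] = 1×3 + 4×3 + 4×3 + 5×2 + 4×1 = 41; y[2] = 1×1 + 4×3 + 4×3 + 5×3 + 4×2 = 48; y[3] = 1×2 + 4×1 + 4×3 + 5×3 + 4×3 = 45; y[4] = 1×3 + 4×2 + 4×1 + 5×3 + 4×3 = 42. Result: [40, 41, 48, 45, 42]

[40, 41, 48, 45, 42]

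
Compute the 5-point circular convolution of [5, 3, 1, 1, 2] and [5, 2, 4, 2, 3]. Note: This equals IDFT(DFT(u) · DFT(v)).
Either evaluate y[k] = Σ_j u[j]·v[(k-j) mod 5] directly, or use IDFT(DFT(u) · DFT(v)). y[0] = 5×5 + 3×3 + 1×2 + 1×4 + 2×2 = 44; y[1] = 5×2 + 3×5 + 1×3 + 1×2 + 2×4 = 38; y[2] = 5×4 + 3×2 + 1×5 + 1×3 + 2×2 = 38; y[3] = 5×2 + 3×4 + 1×2 + 1×5 + 2×3 = 35; y[4] = 5×3 + 3×2 + 1×4 + 1×2 + 2×5 = 37. Result: [44, 38, 38, 35, 37]

[44, 38, 38, 35, 37]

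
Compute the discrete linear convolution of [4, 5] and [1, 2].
y[0] = 4×1 = 4; y[1] = 4×2 + 5×1 = 13; y[2] = 5×2 = 10

[4, 13, 10]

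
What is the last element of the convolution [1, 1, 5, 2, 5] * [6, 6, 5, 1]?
Use y[k] = Σ_i a[i]·b[k-i] at k=7. y[7] = 5×1 = 5

5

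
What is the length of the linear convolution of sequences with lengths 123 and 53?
Linear/full convolution length: m + n - 1 = 123 + 53 - 1 = 175

175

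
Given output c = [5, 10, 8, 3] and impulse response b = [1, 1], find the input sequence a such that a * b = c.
Deconvolve c=[5, 10, 8, 3] by b=[1, 1]. Since b[0]=1, solve forward: a[0] = c[0] / 1 = 5; a[1] = (c[1] - 5×1) / 1 = 5; a[2] = (c[2] - 5×1) / 1 = 3. So a = [5, 5, 3]. Check by forward convolution: c[0] = 5×1 = 5; c[1] = 5×1 + 5×1 = 10; c[2] = 5×1 + 3×1 = 8; c[3] = 3×1 = 3

[5, 5, 3]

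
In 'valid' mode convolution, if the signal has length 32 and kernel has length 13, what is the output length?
'Valid' mode counts only positions where the kernel fully overlaps the signal: m - n + 1 = 32 - 13 + 1 = 20

20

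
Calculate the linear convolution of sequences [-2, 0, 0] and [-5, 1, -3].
y[0] = -2×-5 = 10; y[1] = -2×1 + 0×-5 = -2; y[2] = -2×-3 + 0×1 + 0×-5 = 6; y[3] = 0×-3 + 0×1 = 0; y[4] = 0×-3 = 0

[10, -2, 6, 0, 0]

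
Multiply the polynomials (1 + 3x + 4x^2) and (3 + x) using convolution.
Ascending coefficients: a = [1, 3, 4], b = [3, 1]. c[0] = 1×3 = 3; c[1] = 1×1 + 3×3 = 10; c[2] = 3×1 + 4×3 = 15; c[3] = 4×1 = 4. Result coefficients: [3, 10, 15, 4] → 3 + 10x + 15x^2 + 4x^3

3 + 10x + 15x^2 + 4x^3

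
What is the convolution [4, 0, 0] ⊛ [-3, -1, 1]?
y[0] = 4×-3 = -12; y[1] = 4×-1 + 0×-3 = -4; y[2] = 4×1 + 0×-1 + 0×-3 = 4; y[3] = 0×1 + 0×-1 = 0; y[4] = 0×1 = 0

[-12, -4, 4, 0, 0]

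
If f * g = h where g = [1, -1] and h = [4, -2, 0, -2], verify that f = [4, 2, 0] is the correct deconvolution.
Forward-compute [4, 2, 0] * [1, -1]: h[0] = 4×1 = 4; h[1] = 4×-1 + 2×1 = -2; h[2] = 2×-1 + 0×1 = -2; h[3] = 0×-1 = 0 → [4, -2, -2, 0]. Does not match given h = [4, -2, 0, -2].

Not verified. [4, 2, 0] * [1, -1] = [4, -2, -2, 0], which differs from [4, -2, 0, -2] at index 2.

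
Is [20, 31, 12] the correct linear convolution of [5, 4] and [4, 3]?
Recompute linear convolution of [5, 4] and [4, 3]: y[0] = 5×4 = 20; y[1] = 5×3 + 4×4 = 31; y[2] = 4×3 = 12 → [20, 31, 12]. Given [20, 31, 12] matches, so answer: Yes

Yes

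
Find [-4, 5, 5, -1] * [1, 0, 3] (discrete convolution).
y[0] = -4×1 = -4; y[1] = -4×0 + 5×1 = 5; y[2] = -4×3 + 5×0 + 5×1 = -7; y[3] = 5×3 + 5×0 + -1×1 = 14; y[4] = 5×3 + -1×0 = 15; y[5] = -1×3 = -3

[-4, 5, -7, 14, 15, -3]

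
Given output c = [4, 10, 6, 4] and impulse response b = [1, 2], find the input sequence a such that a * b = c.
Deconvolve c=[4, 10, 6, 4] by b=[1, 2]. Since b[0]=1, solve forward: a[0] = c[0] / 1 = 4; a[1] = (c[1] - 4×2) / 1 = 2; a[2] = (c[2] - 2×2) / 1 = 2. So a = [4, 2, 2]. Check by forward convolution: c[0] = 4×1 = 4; c[1] = 4×2 + 2×1 = 10; c[2] = 2×2 + 2×1 = 6; c[3] = 2×2 = 4

[4, 2, 2]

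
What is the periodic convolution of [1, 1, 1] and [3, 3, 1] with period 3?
Use y[k] = Σ_j a[j]·b[(k-j) mod 3]. y[0] = 1×3 + 1×1 + 1×3 = 7; y[1] = 1×3 + 1×3 + 1×1 = 7; y[2] = 1×1 + 1×3 + 1×3 = 7. Result: [7, 7, 7]

[7, 7, 7]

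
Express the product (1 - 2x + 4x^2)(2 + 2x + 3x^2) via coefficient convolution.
Ascending coefficients: a = [1, -2, 4], b = [2, 2, 3]. c[0] = 1×2 = 2; c[1] = 1×2 + -2×2 = -2; c[2] = 1×3 + -2×2 + 4×2 = 7; c[3] = -2×3 + 4×2 = 2; c[4] = 4×3 = 12. Result coefficients: [2, -2, 7, 2, 12] → 2 - 2x + 7x^2 + 2x^3 + 12x^4

2 - 2x + 7x^2 + 2x^3 + 12x^4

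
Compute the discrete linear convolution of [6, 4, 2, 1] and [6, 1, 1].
y[0] = 6×6 = 36; y[1] = 6×1 + 4×6 = 30; y[2] = 6×1 + 4×1 + 2×6 = 22; y[3] = 4×1 + 2×1 + 1×6 = 12; y[4] = 2×1 + 1×1 = 3; y[5] = 1×1 = 1

[36, 30, 22, 12, 3, 1]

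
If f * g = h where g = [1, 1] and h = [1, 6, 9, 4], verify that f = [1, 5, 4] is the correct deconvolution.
Forward-compute [1, 5, 4] * [1, 1]: h[0] = 1×1 = 1; h[1] = 1×1 + 5×1 = 6; h[2] = 5×1 + 4×1 = 9; h[3] = 4×1 = 4 → [1, 6, 9, 4]. Matches given h = [1, 6, 9, 4], so verified.

Verified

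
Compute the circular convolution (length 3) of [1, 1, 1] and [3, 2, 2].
Use y[k] = Σ_j f[j]·g[(k-j) mod 3]. y[0] = 1×3 + 1×2 + 1×2 = 7; y[1] = 1×2 + 1×3 + 1×2 = 7; y[2] = 1×2 + 1×2 + 1×3 = 7. Result: [7, 7, 7]

[7, 7, 7]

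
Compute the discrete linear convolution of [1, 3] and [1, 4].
y[0] = 1×1 = 1; y[1] = 1×4 + 3×1 = 7; y[2] = 3×4 = 12

[1, 7, 12]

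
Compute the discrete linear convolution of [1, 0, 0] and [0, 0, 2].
y[0] = 1×0 = 0; y[1] = 1×0 + 0×0 = 0; y[2] = 1×2 + 0×0 + 0×0 = 2; y[3] = 0×2 + 0×0 = 0; y[4] = 0×2 = 0

[0, 0, 2, 0, 0]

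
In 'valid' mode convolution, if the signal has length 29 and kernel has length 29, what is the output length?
'Valid' mode counts only positions where the kernel fully overlaps the signal: m - n + 1 = 29 - 29 + 1 = 1

1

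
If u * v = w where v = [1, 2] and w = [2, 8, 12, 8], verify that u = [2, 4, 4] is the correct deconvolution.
Forward-compute [2, 4, 4] * [1, 2]: w[0] = 2×1 = 2; w[1] = 2×2 + 4×1 = 8; w[2] = 4×2 + 4×1 = 12; w[3] = 4×2 = 8 → [2, 8, 12, 8]. Matches given w = [2, 8, 12, 8], so verified.

Verified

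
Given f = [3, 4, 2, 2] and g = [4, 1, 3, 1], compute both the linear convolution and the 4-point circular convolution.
Linear: y_lin[0] = 3×4 = 12; y_lin[1] = 3×1 + 4×4 = 19; y_lin[2] = 3×3 + 4×1 + 2×4 = 21; y_lin[3] = 3×1 + 4×3 + 2×1 + 2×4 = 25; y_lin[4] = 4×1 + 2×3 + 2×1 = 12; y_lin[5] = 2×1 + 2×3 = 8; y_lin[6] = 2×1 = 2 → [12, 19, 21, 25, 12, 8, 2]. Circular (length 4): y[0] = 3×4 + 4×1 + 2×3 + 2×1 = 24; y[1] = 3×1 + 4×4 + 2×1 + 2×3 = 27; y[2] = 3×3 + 4×1 + 2×4 + 2×1 = 23; y[3] = 3×1 + 4×3 + 2×1 + 2×4 = 25 → [24, 27, 23, 25]

Linear: [12, 19, 21, 25, 12, 8, 2], Circular: [24, 27, 23, 25]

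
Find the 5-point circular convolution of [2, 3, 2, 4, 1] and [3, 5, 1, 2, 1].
Use y[k] = Σ_j u[j]·v[(k-j) mod 5]. y[0] = 2×3 + 3×1 + 2×2 + 4×1 + 1×5 = 22; y[1] = 2×5 + 3×3 + 2×1 + 4×2 + 1×1 = 30; y[2] = 2×1 + 3×5 + 2×3 + 4×1 + 1×2 = 29; y[3] = 2×2 + 3×1 + 2×5 + 4×3 + 1×1 = 30; y[4] = 2×1 + 3×2 + 2×1 + 4×5 + 1×3 = 33. Result: [22, 30, 29, 30, 33]

[22, 30, 29, 30, 33]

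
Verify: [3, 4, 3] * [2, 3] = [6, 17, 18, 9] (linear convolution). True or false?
Recompute linear convolution of [3, 4, 3] and [2, 3]: y[0] = 3×2 = 6; y[1] = 3×3 + 4×2 = 17; y[2] = 4×3 + 3×2 = 18; y[3] = 3×3 = 9 → [6, 17, 18, 9]. Given [6, 17, 18, 9] matches, so answer: Yes

Yes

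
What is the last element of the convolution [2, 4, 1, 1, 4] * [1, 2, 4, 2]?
Use y[k] = Σ_i a[i]·b[k-i] at k=7. y[7] = 4×2 = 8

8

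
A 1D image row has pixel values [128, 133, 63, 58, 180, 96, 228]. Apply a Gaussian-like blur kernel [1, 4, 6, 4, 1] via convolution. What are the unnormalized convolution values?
Convolve image row [128, 133, 63, 58, 180, 96, 228] with kernel [1, 4, 6, 4, 1]: y[0] = 128×1 = 128; y[1] = 128×4 + 133×1 = 645; y[2] = 128×6 + 133×4 + 63×1 = 1363; y[3] = 128×4 + 133×6 + 63×4 + 58×1 = 1620; y[4] = 128×1 + 133×4 + 63×6 + 58×4 + 180×1 = 1450; y[5] = 133×1 + 63×4 + 58×6 + 180×4 + 96×1 = 1549; y[6] = 63×1 + 58×4 + 180×6 + 96×4 + 228×1 = 1987; y[7] = 58×1 + 180×4 + 96×6 + 228×4 = 2266; y[8] = 180×1 + 96×4 + 228×6 = 1932; y[9] = 96×1 + 228×4 = 1008; y[10] = 228×1 = 228 → [128, 645, 1363, 1620, 1450, 1549, 1987, 2266, 1932, 1008, 228]. Normalization factor = sum(kernel) = 16.

[128, 645, 1363, 1620, 1450, 1549, 1987, 2266, 1932, 1008, 228]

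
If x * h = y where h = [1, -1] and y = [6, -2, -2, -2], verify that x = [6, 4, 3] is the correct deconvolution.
Forward-compute [6, 4, 3] * [1, -1]: y[0] = 6×1 = 6; y[1] = 6×-1 + 4×1 = -2; y[2] = 4×-1 + 3×1 = -1; y[3] = 3×-1 = -3 → [6, -2, -1, -3]. Does not match given y = [6, -2, -2, -2].

Not verified. [6, 4, 3] * [1, -1] = [6, -2, -1, -3], which differs from [6, -2, -2, -2] at index 2.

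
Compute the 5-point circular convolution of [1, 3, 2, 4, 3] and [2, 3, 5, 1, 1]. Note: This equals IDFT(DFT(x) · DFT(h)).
Either evaluate y[k] = Σ_j x[j]·h[(k-j) mod 5] directly, or use IDFT(DFT(x) · DFT(h)). y[0] = 1×2 + 3×1 + 2×1 + 4×5 + 3×3 = 36; y[1] = 1×3 + 3×2 + 2×1 + 4×1 + 3×5 = 30; y[2] = 1×5 + 3×3 + 2×2 + 4×1 + 3×1 = 25; y[3] = 1×1 + 3×5 + 2×3 + 4×2 + 3×1 = 33; y[4] = 1×1 + 3×1 + 2×5 + 4×3 + 3×2 = 32. Result: [36, 30, 25, 33, 32]

[36, 30, 25, 33, 32]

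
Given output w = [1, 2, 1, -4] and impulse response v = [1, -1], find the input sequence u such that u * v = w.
Deconvolve w=[1, 2, 1, -4] by v=[1, -1]. Since v[0]=1, solve forward: u[0] = w[0] / 1 = 1; u[1] = (w[1] - 1×-1) / 1 = 3; u[2] = (w[2] - 3×-1) / 1 = 4. So u = [1, 3, 4]. Check by forward convolution: w[0] = 1×1 = 1; w[1] = 1×-1 + 3×1 = 2; w[2] = 3×-1 + 4×1 = 1; w[3] = 4×-1 = -4

[1, 3, 4]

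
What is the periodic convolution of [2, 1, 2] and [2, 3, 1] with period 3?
Use y[k] = Σ_j u[j]·v[(k-j) mod 3]. y[0] = 2×2 + 1×1 + 2×3 = 11; y[1] = 2×3 + 1×2 + 2×1 = 10; y[2] = 2×1 + 1×3 + 2×2 = 9. Result: [11, 10, 9]

[11, 10, 9]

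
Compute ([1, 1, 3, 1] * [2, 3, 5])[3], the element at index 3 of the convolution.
Use y[k] = Σ_i a[i]·b[k-i] at k=3. y[3] = 1×5 + 3×3 + 1×2 = 16

16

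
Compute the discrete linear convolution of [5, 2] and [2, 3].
y[0] = 5×2 = 10; y[1] = 5×3 + 2×2 = 19; y[2] = 2×3 = 6

[10, 19, 6]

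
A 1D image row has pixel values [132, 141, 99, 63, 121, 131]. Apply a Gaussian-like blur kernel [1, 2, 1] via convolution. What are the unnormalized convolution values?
Convolve image row [132, 141, 99, 63, 121, 131] with kernel [1, 2, 1]: y[0] = 132×1 = 132; y[1] = 132×2 + 141×1 = 405; y[2] = 132×1 + 141×2 + 99×1 = 513; y[3] = 141×1 + 99×2 + 63×1 = 402; y[4] = 99×1 + 63×2 + 121×1 = 346; y[5] = 63×1 + 121×2 + 131×1 = 436; y[6] = 121×1 + 131×2 = 383; y[7] = 131×1 = 131 → [132, 405, 513, 402, 346, 436, 383, 131]. Normalization factor = sum(kernel) = 4.

[132, 405, 513, 402, 346, 436, 383, 131]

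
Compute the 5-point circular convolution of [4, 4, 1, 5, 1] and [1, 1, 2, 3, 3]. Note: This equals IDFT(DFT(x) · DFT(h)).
Either evaluate y[k] = Σ_j x[j]·h[(k-j) mod 5] directly, or use IDFT(DFT(x) · DFT(h)). y[0] = 4×1 + 4×3 + 1×3 + 5×2 + 1×1 = 30; y[1] = 4×1 + 4×1 + 1×3 + 5×3 + 1×2 = 28; y[2] = 4×2 + 4×1 + 1×1 + 5×3 + 1×3 = 31; y[3] = 4×3 + 4×2 + 1×1 + 5×1 + 1×3 = 29; y[4] = 4×3 + 4×3 + 1×2 + 5×1 + 1×1 = 32. Result: [30, 28, 31, 29, 32]

[30, 28, 31, 29, 32]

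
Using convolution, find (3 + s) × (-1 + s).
Ascending coefficients: a = [3, 1], b = [-1, 1]. c[0] = 3×-1 = -3; c[1] = 3×1 + 1×-1 = 2; c[2] = 1×1 = 1. Result coefficients: [-3, 2, 1] → -3 + 2s + s^2

-3 + 2s + s^2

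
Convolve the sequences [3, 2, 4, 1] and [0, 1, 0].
y[0] = 3×0 = 0; y[1] = 3×1 + 2×0 = 3; y[2] = 3×0 + 2×1 + 4×0 = 2; y[3] = 2×0 + 4×1 + 1×0 = 4; y[4] = 4×0 + 1×1 = 1; y[5] = 1×0 = 0

[0, 3, 2, 4, 1, 0]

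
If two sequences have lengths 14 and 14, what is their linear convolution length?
Linear/full convolution length: m + n - 1 = 14 + 14 - 1 = 27

27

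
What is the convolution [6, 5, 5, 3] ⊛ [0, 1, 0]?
y[0] = 6×0 = 0; y[1] = 6×1 + 5×0 = 6; y[2] = 6×0 + 5×1 + 5×0 = 5; y[3] = 5×0 + 5×1 + 3×0 = 5; y[4] = 5×0 + 3×1 = 3; y[5] = 3×0 = 0

[0, 6, 5, 5, 3, 0]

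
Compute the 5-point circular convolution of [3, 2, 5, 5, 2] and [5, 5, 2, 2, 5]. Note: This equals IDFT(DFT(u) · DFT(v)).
Either evaluate y[k] = Σ_j u[j]·v[(k-j) mod 5] directly, or use IDFT(DFT(u) · DFT(v)). y[0] = 3×5 + 2×5 + 5×2 + 5×2 + 2×5 = 55; y[1] = 3×5 + 2×5 + 5×5 + 5×2 + 2×2 = 64; y[2] = 3×2 + 2×5 + 5×5 + 5×5 + 2×2 = 70; y[3] = 3×2 + 2×2 + 5×5 + 5×5 + 2×5 = 70; y[4] = 3×5 + 2×2 + 5×2 + 5×5 + 2×5 = 64. Result: [55, 64, 70, 70, 64]

[55, 64, 70, 70, 64]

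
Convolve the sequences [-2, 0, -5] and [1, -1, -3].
y[0] = -2×1 = -2; y[1] = -2×-1 + 0×1 = 2; y[2] = -2×-3 + 0×-1 + -5×1 = 1; y[3] = 0×-3 + -5×-1 = 5; y[4] = -5×-3 = 15

[-2, 2, 1, 5, 15]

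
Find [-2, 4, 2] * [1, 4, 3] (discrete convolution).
y[0] = -2×1 = -2; y[1] = -2×4 + 4×1 = -4; y[2] = -2×3 + 4×4 + 2×1 = 12; y[3] = 4×3 + 2×4 = 20; y[4] = 2×3 = 6

[-2, -4, 12, 20, 6]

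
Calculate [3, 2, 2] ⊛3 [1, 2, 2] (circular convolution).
Use y[k] = Σ_j f[j]·g[(k-j) mod 3]. y[0] = 3×1 + 2×2 + 2×2 = 11; y[1] = 3×2 + 2×1 + 2×2 = 12; y[2] = 3×2 + 2×2 + 2×1 = 12. Result: [11, 12, 12]

[11, 12, 12]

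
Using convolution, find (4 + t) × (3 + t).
Ascending coefficients: a = [4, 1], b = [3, 1]. c[0] = 4×3 = 12; c[1] = 4×1 + 1×3 = 7; c[2] = 1×1 = 1. Result coefficients: [12, 7, 1] → 12 + 7t + t^2

12 + 7t + t^2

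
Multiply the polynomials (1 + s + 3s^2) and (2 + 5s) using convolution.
Ascending coefficients: a = [1, 1, 3], b = [2, 5]. c[0] = 1×2 = 2; c[1] = 1×5 + 1×2 = 7; c[2] = 1×5 + 3×2 = 11; c[3] = 3×5 = 15. Result coefficients: [2, 7, 11, 15] → 2 + 7s + 11s^2 + 15s^3

2 + 7s + 11s^2 + 15s^3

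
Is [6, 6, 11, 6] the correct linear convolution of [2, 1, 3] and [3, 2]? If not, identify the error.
Recompute linear convolution of [2, 1, 3] and [3, 2]: y[0] = 2×3 = 6; y[1] = 2×2 + 1×3 = 7; y[2] = 1×2 + 3×3 = 11; y[3] = 3×2 = 6 → [6, 7, 11, 6]. Compare to given [6, 6, 11, 6]: they differ at index 1: given 6, correct 7, so answer: No

No. Error at index 1: given 6, correct 7.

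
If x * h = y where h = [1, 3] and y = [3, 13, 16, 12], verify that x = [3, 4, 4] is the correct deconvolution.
Forward-compute [3, 4, 4] * [1, 3]: y[0] = 3×1 = 3; y[1] = 3×3 + 4×1 = 13; y[2] = 4×3 + 4×1 = 16; y[3] = 4×3 = 12 → [3, 13, 16, 12]. Matches given y = [3, 13, 16, 12], so verified.

Verified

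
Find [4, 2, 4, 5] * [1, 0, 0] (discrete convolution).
y[0] = 4×1 = 4; y[1] = 4×0 + 2×1 = 2; y[2] = 4×0 + 2×0 + 4×1 = 4; y[3] = 2×0 + 4×0 + 5×1 = 5; y[4] = 4×0 + 5×0 = 0; y[5] = 5×0 = 0

[4, 2, 4, 5, 0, 0]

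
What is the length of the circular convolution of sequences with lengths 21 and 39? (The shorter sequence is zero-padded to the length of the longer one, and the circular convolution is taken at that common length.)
Circular convolution (zero-padding the shorter input) has length max(m, n) = max(21, 39) = 39

39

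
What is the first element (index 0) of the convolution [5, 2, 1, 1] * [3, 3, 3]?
Use y[k] = Σ_i a[i]·b[k-i] at k=0. y[0] = 5×3 = 15

15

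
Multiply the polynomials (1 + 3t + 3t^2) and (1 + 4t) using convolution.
Ascending coefficients: a = [1, 3, 3], b = [1, 4]. c[0] = 1×1 = 1; c[1] = 1×4 + 3×1 = 7; c[2] = 3×4 + 3×1 = 15; c[3] = 3×4 = 12. Result coefficients: [1, 7, 15, 12] → 1 + 7t + 15t^2 + 12t^3

1 + 7t + 15t^2 + 12t^3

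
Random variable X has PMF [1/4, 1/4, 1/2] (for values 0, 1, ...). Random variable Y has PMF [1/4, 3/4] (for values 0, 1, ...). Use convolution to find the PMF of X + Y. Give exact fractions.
P(X+Y=k) = Σ_i P(X=i)·P(Y=k-i) — a convolution of [1/4, 1/4, 1/2] and [1/4, 3/4]. P(X+Y=0) = (1/4)×(1/4) = 1/16; P(X+Y=1) = (1/4)×(3/4) + (1/4)×(1/4) = 3/16 + 1/16 = 1/4; P(X+Y=2) = (1/4)×(3/4) + (1/2)×(1/4) = 3/16 + 1/8 = 5/16; P(X+Y=3) = (1/2)×(3/4) = 3/8. PMF: [1/16, 1/4, 5/16, 3/8] (sums to 1 ✓)

[1/16, 1/4, 5/16, 3/8]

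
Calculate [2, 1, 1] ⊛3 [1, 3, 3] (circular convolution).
Use y[k] = Σ_j x[j]·h[(k-j) mod 3]. y[0] = 2×1 + 1×3 + 1×3 = 8; y[1] = 2×3 + 1×1 + 1×3 = 10; y[2] = 2×3 + 1×3 + 1×1 = 10. Result: [8, 10, 10]

[8, 10, 10]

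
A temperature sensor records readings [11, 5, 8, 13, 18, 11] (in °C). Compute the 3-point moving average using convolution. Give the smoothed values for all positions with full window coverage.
3-point moving average kernel = [1, 1, 1]. Apply in 'valid' mode (full window coverage): avg[0] = (11 + 5 + 8) / 3 = 8.0; avg[1] = (5 + 8 + 13) / 3 = 8.67; avg[2] = (8 + 13 + 18) / 3 = 13.0; avg[3] = (13 + 18 + 11) / 3 = 14.0. Smoothed values: [8.0, 8.67, 13.0, 14.0]

[8.0, 8.67, 13.0, 14.0]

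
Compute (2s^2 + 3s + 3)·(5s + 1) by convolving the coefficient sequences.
Ascending coefficients: a = [3, 3, 2], b = [1, 5]. c[0] = 3×1 = 3; c[1] = 3×5 + 3×1 = 18; c[2] = 3×5 + 2×1 = 17; c[3] = 2×5 = 10. Result coefficients: [3, 18, 17, 10] → 10s^3 + 17s^2 + 18s + 3

10s^3 + 17s^2 + 18s + 3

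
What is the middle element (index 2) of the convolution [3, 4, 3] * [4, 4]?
Use y[k] = Σ_i a[i]·b[k-i] at k=2. y[2] = 4×4 + 3×4 = 28

28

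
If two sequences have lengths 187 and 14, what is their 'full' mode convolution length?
Linear/full convolution length: m + n - 1 = 187 + 14 - 1 = 200

200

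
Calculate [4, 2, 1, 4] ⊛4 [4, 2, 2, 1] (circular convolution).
Use y[k] = Σ_j s[j]·t[(k-j) mod 4]. y[0] = 4×4 + 2×1 + 1×2 + 4×2 = 28; y[1] = 4×2 + 2×4 + 1×1 + 4×2 = 25; y[2] = 4×2 + 2×2 + 1×4 + 4×1 = 20; y[3] = 4×1 + 2×2 + 1×2 + 4×4 = 26. Result: [28, 25, 20, 26]

[28, 25, 20, 26]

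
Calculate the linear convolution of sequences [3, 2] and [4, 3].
y[0] = 3×4 = 12; y[1] = 3×3 + 2×4 = 17; y[2] = 2×3 = 6

[12, 17, 6]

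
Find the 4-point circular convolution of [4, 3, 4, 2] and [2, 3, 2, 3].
Use y[k] = Σ_j u[j]·v[(k-j) mod 4]. y[0] = 4×2 + 3×3 + 4×2 + 2×3 = 31; y[1] = 4×3 + 3×2 + 4×3 + 2×2 = 34; y[2] = 4×2 + 3×3 + 4×2 + 2×3 = 31; y[3] = 4×3 + 3×2 + 4×3 + 2×2 = 34. Result: [31, 34, 31, 34]

[31, 34, 31, 34]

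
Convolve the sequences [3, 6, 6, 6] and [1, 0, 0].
y[0] = 3×1 = 3; y[1] = 3×0 + 6×1 = 6; y[2] = 3×0 + 6×0 + 6×1 = 6; y[3] = 6×0 + 6×0 + 6×1 = 6; y[4] = 6×0 + 6×0 = 0; y[5] = 6×0 = 0

[3, 6, 6, 6, 0, 0]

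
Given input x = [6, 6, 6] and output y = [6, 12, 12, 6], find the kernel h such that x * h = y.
Output length 4 = len(x) + len(h) - 1 ⇒ len(h) = 2. Solve h forward using h[k] = (y[k] - Σ_{i≥1} x[i]·h[k-i]) / x[0]: h[0] = y[0] / x[0] = 6 / 6 = 1; h[1] = (y[1] - 6×1) / x[0] = (12 - 6×1) / 6 = 1. So h = [1, 1]. Forward-check [6, 6, 6] * [1, 1]: y[0] = 6×1 = 6; y[1] = 6×1 + 6×1 = 12; y[2] = 6×1 + 6×1 = 12; y[3] = 6×1 = 6 → [6, 12, 12, 6] ✓

[1, 1]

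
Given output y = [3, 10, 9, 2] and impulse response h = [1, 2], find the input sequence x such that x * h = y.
Deconvolve y=[3, 10, 9, 2] by h=[1, 2]. Since h[0]=1, solve forward: x[0] = y[0] / 1 = 3; x[1] = (y[1] - 3×2) / 1 = 4; x[2] = (y[2] - 4×2) / 1 = 1. So x = [3, 4, 1]. Check by forward convolution: y[0] = 3×1 = 3; y[1] = 3×2 + 4×1 = 10; y[2] = 4×2 + 1×1 = 9; y[3] = 1×2 = 2

[3, 4, 1]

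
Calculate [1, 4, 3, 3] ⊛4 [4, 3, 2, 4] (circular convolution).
Use y[k] = Σ_j f[j]·g[(k-j) mod 4]. y[0] = 1×4 + 4×4 + 3×2 + 3×3 = 35; y[1] = 1×3 + 4×4 + 3×4 + 3×2 = 37; y[2] = 1×2 + 4×3 + 3×4 + 3×4 = 38; y[3] = 1×4 + 4×2 + 3×3 + 3×4 = 33. Result: [35, 37, 38, 33]

[35, 37, 38, 33]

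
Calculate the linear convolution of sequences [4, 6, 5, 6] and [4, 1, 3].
y[0] = 4×4 = 16; y[1] = 4×1 + 6×4 = 28; y[2] = 4×3 + 6×1 + 5×4 = 38; y[3] = 6×3 + 5×1 + 6×4 = 47; y[4] = 5×3 + 6×1 = 21; y[5] = 6×3 = 18

[16, 28, 38, 47, 21, 18]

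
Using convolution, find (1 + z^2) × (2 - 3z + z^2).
Ascending coefficients: a = [1, 0, 1], b = [2, -3, 1]. c[0] = 1×2 = 2; c[1] = 1×-3 + 0×2 = -3; c[2] = 1×1 + 0×-3 + 1×2 = 3; c[3] = 0×1 + 1×-3 = -3; c[4] = 1×1 = 1. Result coefficients: [2, -3, 3, -3, 1] → 2 - 3z + 3z^2 - 3z^3 + z^4

2 - 3z + 3z^2 - 3z^3 + z^4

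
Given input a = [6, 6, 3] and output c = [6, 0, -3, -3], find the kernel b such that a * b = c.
Output length 4 = len(a) + len(b) - 1 ⇒ len(b) = 2. Solve b forward using b[k] = (c[k] - Σ_{i≥1} a[i]·b[k-i]) / a[0]: b[0] = c[0] / a[0] = 6 / 6 = 1; b[1] = (c[1] - 6×1) / a[0] = (0 - 6×1) / 6 = -1. So b = [1, -1]. Forward-check [6, 6, 3] * [1, -1]: c[0] = 6×1 = 6; c[1] = 6×-1 + 6×1 = 0; c[2] = 6×-1 + 3×1 = -3; c[3] = 3×-1 = -3 → [6, 0, -3, -3] ✓

[1, -1]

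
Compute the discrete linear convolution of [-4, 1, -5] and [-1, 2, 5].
y[0] = -4×-1 = 4; y[1] = -4×2 + 1×-1 = -9; y[2] = -4×5 + 1×2 + -5×-1 = -13; y[3] = 1×5 + -5×2 = -5; y[4] = -5×5 = -25

[4, -9, -13, -5, -25]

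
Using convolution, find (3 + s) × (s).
Ascending coefficients: a = [3, 1], b = [0, 1]. c[0] = 3×0 = 0; c[1] = 3×1 + 1×0 = 3; c[2] = 1×1 = 1. Result coefficients: [0, 3, 1] → 3s + s^2

3s + s^2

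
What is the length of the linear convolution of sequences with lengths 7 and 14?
Linear/full convolution length: m + n - 1 = 7 + 14 - 1 = 20

20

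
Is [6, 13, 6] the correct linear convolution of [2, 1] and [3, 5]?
Recompute linear convolution of [2, 1] and [3, 5]: y[0] = 2×3 = 6; y[1] = 2×5 + 1×3 = 13; y[2] = 1×5 = 5 → [6, 13, 5]. Compare to given [6, 13, 6]: they differ at index 2: given 6, correct 5, so answer: No

No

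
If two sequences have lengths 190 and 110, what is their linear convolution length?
Linear/full convolution length: m + n - 1 = 190 + 110 - 1 = 299

299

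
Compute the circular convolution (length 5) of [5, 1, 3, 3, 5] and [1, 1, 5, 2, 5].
Use y[k] = Σ_j x[j]·h[(k-j) mod 5]. y[0] = 5×1 + 1×5 + 3×2 + 3×5 + 5×1 = 36; y[1] = 5×1 + 1×1 + 3×5 + 3×2 + 5×5 = 52; y[2] = 5×5 + 1×1 + 3×1 + 3×5 + 5×2 = 54; y[3] = 5×2 + 1×5 + 3×1 + 3×1 + 5×5 = 46; y[4] = 5×5 + 1×2 + 3×5 + 3×1 + 5×1 = 50. Result: [36, 52, 54, 46, 50]

[36, 52, 54, 46, 50]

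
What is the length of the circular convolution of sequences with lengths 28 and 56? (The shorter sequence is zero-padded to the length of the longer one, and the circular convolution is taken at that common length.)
Circular convolution (zero-padding the shorter input) has length max(m, n) = max(28, 56) = 56

56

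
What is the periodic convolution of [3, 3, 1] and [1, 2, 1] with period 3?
Use y[k] = Σ_j s[j]·t[(k-j) mod 3]. y[0] = 3×1 + 3×1 + 1×2 = 8; y[1] = 3×2 + 3×1 + 1×1 = 10; y[2] = 3×1 + 3×2 + 1×1 = 10. Result: [8, 10, 10]

[8, 10, 10]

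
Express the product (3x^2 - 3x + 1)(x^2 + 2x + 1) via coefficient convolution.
Ascending coefficients: a = [1, -3, 3], b = [1, 2, 1]. c[0] = 1×1 = 1; c[1] = 1×2 + -3×1 = -1; c[2] = 1×1 + -3×2 + 3×1 = -2; c[3] = -3×1 + 3×2 = 3; c[4] = 3×1 = 3. Result coefficients: [1, -1, -2, 3, 3] → 3x^4 + 3x^3 - 2x^2 - x + 1

3x^4 + 3x^3 - 2x^2 - x + 1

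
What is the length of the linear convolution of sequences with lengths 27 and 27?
Linear/full convolution length: m + n - 1 = 27 + 27 - 1 = 53

53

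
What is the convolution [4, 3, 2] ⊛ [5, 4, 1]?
y[0] = 4×5 = 20; y[1] = 4×4 + 3×5 = 31; y[2] = 4×1 + 3×4 + 2×5 = 26; y[3] = 3×1 + 2×4 = 11; y[4] = 2×1 = 2

[20, 31, 26, 11, 2]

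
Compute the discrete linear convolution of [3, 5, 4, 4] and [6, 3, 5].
y[0] = 3×6 = 18; y[1] = 3×3 + 5×6 = 39; y[2] = 3×5 + 5×3 + 4×6 = 54; y[3] = 5×5 + 4×3 + 4×6 = 61; y[4] = 4×5 + 4×3 = 32; y[5] = 4×5 = 20

[18, 39, 54, 61, 32, 20]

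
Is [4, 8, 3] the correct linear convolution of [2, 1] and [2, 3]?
Recompute linear convolution of [2, 1] and [2, 3]: y[0] = 2×2 = 4; y[1] = 2×3 + 1×2 = 8; y[2] = 1×3 = 3 → [4, 8, 3]. Given [4, 8, 3] matches, so answer: Yes

Yes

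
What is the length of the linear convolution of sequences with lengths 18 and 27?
Linear/full convolution length: m + n - 1 = 18 + 27 - 1 = 44

44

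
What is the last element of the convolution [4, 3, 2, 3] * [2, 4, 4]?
Use y[k] = Σ_i a[i]·b[k-i] at k=5. y[5] = 3×4 = 12

12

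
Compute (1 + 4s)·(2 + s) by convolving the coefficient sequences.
Ascending coefficients: a = [1, 4], b = [2, 1]. c[0] = 1×2 = 2; c[1] = 1×1 + 4×2 = 9; c[2] = 4×1 = 4. Result coefficients: [2, 9, 4] → 2 + 9s + 4s^2

2 + 9s + 4s^2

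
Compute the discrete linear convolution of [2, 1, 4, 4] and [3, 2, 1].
y[0] = 2×3 = 6; y[1] = 2×2 + 1×3 = 7; y[2] = 2×1 + 1×2 + 4×3 = 16; y[3] = 1×1 + 4×2 + 4×3 = 21; y[4] = 4×1 + 4×2 = 12; y[5] = 4×1 = 4

[6, 7, 16, 21, 12, 4]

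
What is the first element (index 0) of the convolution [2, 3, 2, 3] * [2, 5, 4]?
Use y[k] = Σ_i a[i]·b[k-i] at k=0. y[0] = 2×2 = 4

4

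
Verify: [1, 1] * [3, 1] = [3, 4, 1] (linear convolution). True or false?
Recompute linear convolution of [1, 1] and [3, 1]: y[0] = 1×3 = 3; y[1] = 1×1 + 1×3 = 4; y[2] = 1×1 = 1 → [3, 4, 1]. Given [3, 4, 1] matches, so answer: Yes

Yes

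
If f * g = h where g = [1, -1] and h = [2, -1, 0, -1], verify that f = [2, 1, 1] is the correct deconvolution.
Forward-compute [2, 1, 1] * [1, -1]: h[0] = 2×1 = 2; h[1] = 2×-1 + 1×1 = -1; h[2] = 1×-1 + 1×1 = 0; h[3] = 1×-1 = -1 → [2, -1, 0, -1]. Matches given h = [2, -1, 0, -1], so verified.

Verified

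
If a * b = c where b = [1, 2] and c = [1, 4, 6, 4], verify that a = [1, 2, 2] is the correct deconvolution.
Forward-compute [1, 2, 2] * [1, 2]: c[0] = 1×1 = 1; c[1] = 1×2 + 2×1 = 4; c[2] = 2×2 + 2×1 = 6; c[3] = 2×2 = 4 → [1, 4, 6, 4]. Matches given c = [1, 4, 6, 4], so verified.

Verified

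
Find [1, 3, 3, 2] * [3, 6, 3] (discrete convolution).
y[0] = 1×3 = 3; y[1] = 1×6 + 3×3 = 15; y[2] = 1×3 + 3×6 + 3×3 = 30; y[3] = 3×3 + 3×6 + 2×3 = 33; y[4] = 3×3 + 2×6 = 21; y[5] = 2×3 = 6

[3, 15, 30, 33, 21, 6]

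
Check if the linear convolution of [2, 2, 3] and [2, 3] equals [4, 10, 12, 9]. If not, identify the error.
Recompute linear convolution of [2, 2, 3] and [2, 3]: y[0] = 2×2 = 4; y[1] = 2×3 + 2×2 = 10; y[2] = 2×3 + 3×2 = 12; y[3] = 3×3 = 9 → [4, 10, 12, 9]. Given [4, 10, 12, 9] matches, so answer: Yes

Yes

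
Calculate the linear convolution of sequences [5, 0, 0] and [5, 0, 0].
y[0] = 5×5 = 25; y[1] = 5×0 + 0×5 = 0; y[2] = 5×0 + 0×0 + 0×5 = 0; y[3] = 0×0 + 0×0 = 0; y[4] = 0×0 = 0

[25, 0, 0, 0, 0]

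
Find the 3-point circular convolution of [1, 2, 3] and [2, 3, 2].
Use y[k] = Σ_j u[j]·v[(k-j) mod 3]. y[0] = 1×2 + 2×2 + 3×3 = 15; y[1] = 1×3 + 2×2 + 3×2 = 13; y[2] = 1×2 + 2×3 + 3×2 = 14. Result: [15, 13, 14]

[15, 13, 14]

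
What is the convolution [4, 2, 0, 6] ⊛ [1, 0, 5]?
y[0] = 4×1 = 4; y[1] = 4×0 + 2×1 = 2; y[2] = 4×5 + 2×0 + 0×1 = 20; y[3] = 2×5 + 0×0 + 6×1 = 16; y[4] = 0×5 + 6×0 = 0; y[5] = 6×5 = 30

[4, 2, 20, 16, 0, 30]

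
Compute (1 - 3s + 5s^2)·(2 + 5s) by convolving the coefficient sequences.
Ascending coefficients: a = [1, -3, 5], b = [2, 5]. c[0] = 1×2 = 2; c[1] = 1×5 + -3×2 = -1; c[2] = -3×5 + 5×2 = -5; c[3] = 5×5 = 25. Result coefficients: [2, -1, -5, 25] → 2 - s - 5s^2 + 25s^3

2 - s - 5s^2 + 25s^3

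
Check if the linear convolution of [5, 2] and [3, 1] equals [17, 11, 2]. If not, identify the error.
Recompute linear convolution of [5, 2] and [3, 1]: y[0] = 5×3 = 15; y[1] = 5×1 + 2×3 = 11; y[2] = 2×1 = 2 → [15, 11, 2]. Compare to given [17, 11, 2]: they differ at index 0: given 17, correct 15, so answer: No

No. Error at index 0: given 17, correct 15.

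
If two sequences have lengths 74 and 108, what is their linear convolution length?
Linear/full convolution length: m + n - 1 = 74 + 108 - 1 = 181

181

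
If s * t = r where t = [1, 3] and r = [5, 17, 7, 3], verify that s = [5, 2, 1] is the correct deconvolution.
Forward-compute [5, 2, 1] * [1, 3]: r[0] = 5×1 = 5; r[1] = 5×3 + 2×1 = 17; r[2] = 2×3 + 1×1 = 7; r[3] = 1×3 = 3 → [5, 17, 7, 3]. Matches given r = [5, 17, 7, 3], so verified.

Verified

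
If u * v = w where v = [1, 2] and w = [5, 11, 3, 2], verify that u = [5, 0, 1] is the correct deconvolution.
Forward-compute [5, 0, 1] * [1, 2]: w[0] = 5×1 = 5; w[1] = 5×2 + 0×1 = 10; w[2] = 0×2 + 1×1 = 1; w[3] = 1×2 = 2 → [5, 10, 1, 2]. Does not match given w = [5, 11, 3, 2].

Not verified. [5, 0, 1] * [1, 2] = [5, 10, 1, 2], which differs from [5, 11, 3, 2] at index 1.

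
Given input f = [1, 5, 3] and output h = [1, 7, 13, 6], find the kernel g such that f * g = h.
Output length 4 = len(f) + len(g) - 1 ⇒ len(g) = 2. Solve g forward using g[k] = (h[k] - Σ_{i≥1} f[i]·g[k-i]) / f[0]: g[0] = h[0] / f[0] = 1 / 1 = 1; g[1] = (h[1] - 5×1) / f[0] = (7 - 5×1) / 1 = 2. So g = [1, 2]. Forward-check [1, 5, 3] * [1, 2]: h[0] = 1×1 = 1; h[1] = 1×2 + 5×1 = 7; h[2] = 5×2 + 3×1 = 13; h[3] = 3×2 = 6 → [1, 7, 13, 6] ✓

[1, 2]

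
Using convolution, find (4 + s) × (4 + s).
Ascending coefficients: a = [4, 1], b = [4, 1]. c[0] = 4×4 = 16; c[1] = 4×1 + 1×4 = 8; c[2] = 1×1 = 1. Result coefficients: [16, 8, 1] → 16 + 8s + s^2

16 + 8s + s^2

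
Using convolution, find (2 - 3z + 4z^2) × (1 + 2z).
Ascending coefficients: a = [2, -3, 4], b = [1, 2]. c[0] = 2×1 = 2; c[1] = 2×2 + -3×1 = 1; c[2] = -3×2 + 4×1 = -2; c[3] = 4×2 = 8. Result coefficients: [2, 1, -2, 8] → 2 + z - 2z^2 + 8z^3

2 + z - 2z^2 + 8z^3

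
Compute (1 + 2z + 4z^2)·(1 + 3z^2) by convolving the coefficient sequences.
Ascending coefficients: a = [1, 2, 4], b = [1, 0, 3]. c[0] = 1×1 = 1; c[1] = 1×0 + 2×1 = 2; c[2] = 1×3 + 2×0 + 4×1 = 7; c[3] = 2×3 + 4×0 = 6; c[4] = 4×3 = 12. Result coefficients: [1, 2, 7, 6, 12] → 1 + 2z + 7z^2 + 6z^3 + 12z^4

1 + 2z + 7z^2 + 6z^3 + 12z^4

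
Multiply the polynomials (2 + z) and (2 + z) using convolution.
Ascending coefficients: a = [2, 1], b = [2, 1]. c[0] = 2×2 = 4; c[1] = 2×1 + 1×2 = 4; c[2] = 1×1 = 1. Result coefficients: [4, 4, 1] → 4 + 4z + z^2

4 + 4z + z^2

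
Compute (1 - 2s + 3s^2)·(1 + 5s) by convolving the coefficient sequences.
Ascending coefficients: a = [1, -2, 3], b = [1, 5]. c[0] = 1×1 = 1; c[1] = 1×5 + -2×1 = 3; c[2] = -2×5 + 3×1 = -7; c[3] = 3×5 = 15. Result coefficients: [1, 3, -7, 15] → 1 + 3s - 7s^2 + 15s^3

1 + 3s - 7s^2 + 15s^3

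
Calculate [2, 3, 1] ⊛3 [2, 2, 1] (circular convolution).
Use y[k] = Σ_j x[j]·h[(k-j) mod 3]. y[0] = 2×2 + 3×1 + 1×2 = 9; y[1] = 2×2 + 3×2 + 1×1 = 11; y[2] = 2×1 + 3×2 + 1×2 = 10. Result: [9, 11, 10]

[9, 11, 10]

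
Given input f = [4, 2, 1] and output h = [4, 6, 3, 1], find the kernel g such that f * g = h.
Output length 4 = len(f) + len(g) - 1 ⇒ len(g) = 2. Solve g forward using g[k] = (h[k] - Σ_{i≥1} f[i]·g[k-i]) / f[0]: g[0] = h[0] / f[0] = 4 / 4 = 1; g[1] = (h[1] - 2×1) / f[0] = (6 - 2×1) / 4 = 1. So g = [1, 1]. Forward-check [4, 2, 1] * [1, 1]: h[0] = 4×1 = 4; h[1] = 4×1 + 2×1 = 6; h[2] = 2×1 + 1×1 = 3; h[3] = 1×1 = 1 → [4, 6, 3, 1] ✓

[1, 1]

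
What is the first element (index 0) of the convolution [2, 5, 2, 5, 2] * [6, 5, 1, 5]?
Use y[k] = Σ_i a[i]·b[k-i] at k=0. y[0] = 2×6 = 12

12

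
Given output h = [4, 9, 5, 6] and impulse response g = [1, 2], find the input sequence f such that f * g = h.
Deconvolve h=[4, 9, 5, 6] by g=[1, 2]. Since g[0]=1, solve forward: f[0] = h[0] / 1 = 4; f[1] = (h[1] - 4×2) / 1 = 1; f[2] = (h[2] - 1×2) / 1 = 3. So f = [4, 1, 3]. Check by forward convolution: h[0] = 4×1 = 4; h[1] = 4×2 + 1×1 = 9; h[2] = 1×2 + 3×1 = 5; h[3] = 3×2 = 6

[4, 1, 3]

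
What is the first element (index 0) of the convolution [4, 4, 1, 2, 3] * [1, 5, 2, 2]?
Use y[k] = Σ_i a[i]·b[k-i] at k=0. y[0] = 4×1 = 4

4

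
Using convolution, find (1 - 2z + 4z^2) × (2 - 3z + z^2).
Ascending coefficients: a = [1, -2, 4], b = [2, -3, 1]. c[0] = 1×2 = 2; c[1] = 1×-3 + -2×2 = -7; c[2] = 1×1 + -2×-3 + 4×2 = 15; c[3] = -2×1 + 4×-3 = -14; c[4] = 4×1 = 4. Result coefficients: [2, -7, 15, -14, 4] → 2 - 7z + 15z^2 - 14z^3 + 4z^4

2 - 7z + 15z^2 - 14z^3 + 4z^4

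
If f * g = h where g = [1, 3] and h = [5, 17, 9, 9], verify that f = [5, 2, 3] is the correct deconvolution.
Forward-compute [5, 2, 3] * [1, 3]: h[0] = 5×1 = 5; h[1] = 5×3 + 2×1 = 17; h[2] = 2×3 + 3×1 = 9; h[3] = 3×3 = 9 → [5, 17, 9, 9]. Matches given h = [5, 17, 9, 9], so verified.

Verified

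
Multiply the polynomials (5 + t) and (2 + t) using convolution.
Ascending coefficients: a = [5, 1], b = [2, 1]. c[0] = 5×2 = 10; c[1] = 5×1 + 1×2 = 7; c[2] = 1×1 = 1. Result coefficients: [10, 7, 1] → 10 + 7t + t^2

10 + 7t + t^2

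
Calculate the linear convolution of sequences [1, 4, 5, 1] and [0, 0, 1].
y[0] = 1×0 = 0; y[1] = 1×0 + 4×0 = 0; y[2] = 1×1 + 4×0 + 5×0 = 1; y[3] = 4×1 + 5×0 + 1×0 = 4; y[4] = 5×1 + 1×0 = 5; y[5] = 1×1 = 1

[0, 0, 1, 4, 5, 1]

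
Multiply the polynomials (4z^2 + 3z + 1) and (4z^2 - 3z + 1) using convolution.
Ascending coefficients: a = [1, 3, 4], b = [1, -3, 4]. c[0] = 1×1 = 1; c[1] = 1×-3 + 3×1 = 0; c[2] = 1×4 + 3×-3 + 4×1 = -1; c[3] = 3×4 + 4×-3 = 0; c[4] = 4×4 = 16. Result coefficients: [1, 0, -1, 0, 16] → 16z^4 - z^2 + 1

16z^4 - z^2 + 1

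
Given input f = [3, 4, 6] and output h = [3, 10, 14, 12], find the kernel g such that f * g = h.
Output length 4 = len(f) + len(g) - 1 ⇒ len(g) = 2. Solve g forward using g[k] = (h[k] - Σ_{i≥1} f[i]·g[k-i]) / f[0]: g[0] = h[0] / f[0] = 3 / 3 = 1; g[1] = (h[1] - 4×1) / f[0] = (10 - 4×1) / 3 = 2. So g = [1, 2]. Forward-check [3, 4, 6] * [1, 2]: h[0] = 3×1 = 3; h[1] = 3×2 + 4×1 = 10; h[2] = 4×2 + 6×1 = 14; h[3] = 6×2 = 12 → [3, 10, 14, 12] ✓

[1, 2]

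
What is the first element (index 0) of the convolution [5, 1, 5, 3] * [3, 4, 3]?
Use y[k] = Σ_i a[i]·b[k-i] at k=0. y[0] = 5×3 = 15

15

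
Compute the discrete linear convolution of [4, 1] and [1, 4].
y[0] = 4×1 = 4; y[1] = 4×4 + 1×1 = 17; y[2] = 1×4 = 4

[4, 17, 4]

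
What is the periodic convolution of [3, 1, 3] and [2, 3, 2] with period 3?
Use y[k] = Σ_j a[j]·b[(k-j) mod 3]. y[0] = 3×2 + 1×2 + 3×3 = 17; y[1] = 3×3 + 1×2 + 3×2 = 17; y[2] = 3×2 + 1×3 + 3×2 = 15. Result: [17, 17, 15]

[17, 17, 15]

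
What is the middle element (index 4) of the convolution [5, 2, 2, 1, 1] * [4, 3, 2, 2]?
Use y[k] = Σ_i a[i]·b[k-i] at k=4. y[4] = 2×2 + 2×2 + 1×3 + 1×4 = 15

15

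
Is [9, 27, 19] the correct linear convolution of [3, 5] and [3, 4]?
Recompute linear convolution of [3, 5] and [3, 4]: y[0] = 3×3 = 9; y[1] = 3×4 + 5×3 = 27; y[2] = 5×4 = 20 → [9, 27, 20]. Compare to given [9, 27, 19]: they differ at index 2: given 19, correct 20, so answer: No

No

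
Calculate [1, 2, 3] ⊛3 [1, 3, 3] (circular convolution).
Use y[k] = Σ_j a[j]·b[(k-j) mod 3]. y[0] = 1×1 + 2×3 + 3×3 = 16; y[1] = 1×3 + 2×1 + 3×3 = 14; y[2] = 1×3 + 2×3 + 3×1 = 12. Result: [16, 14, 12]

[16, 14, 12]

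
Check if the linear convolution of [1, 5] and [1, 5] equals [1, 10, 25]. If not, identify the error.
Recompute linear convolution of [1, 5] and [1, 5]: y[0] = 1×1 = 1; y[1] = 1×5 + 5×1 = 10; y[2] = 5×5 = 25 → [1, 10, 25]. Given [1, 10, 25] matches, so answer: Yes

Yes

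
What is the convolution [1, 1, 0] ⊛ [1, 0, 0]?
y[0] = 1×1 = 1; y[1] = 1×0 + 1×1 = 1; y[2] = 1×0 + 1×0 + 0×1 = 0; y[3] = 1×0 + 0×0 = 0; y[4] = 0×0 = 0

[1, 1, 0, 0, 0]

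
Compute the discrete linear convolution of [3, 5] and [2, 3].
y[0] = 3×2 = 6; y[1] = 3×3 + 5×2 = 19; y[2] = 5×3 = 15

[6, 19, 15]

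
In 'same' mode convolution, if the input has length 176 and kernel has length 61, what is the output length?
'Same' mode returns an output with the same length as the input: 176

176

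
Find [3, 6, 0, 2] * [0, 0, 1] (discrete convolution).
y[0] = 3×0 = 0; y[1] = 3×0 + 6×0 = 0; y[2] = 3×1 + 6×0 + 0×0 = 3; y[3] = 6×1 + 0×0 + 2×0 = 6; y[4] = 0×1 + 2×0 = 0; y[5] = 2×1 = 2

[0, 0, 3, 6, 0, 2]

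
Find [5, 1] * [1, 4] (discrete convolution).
y[0] = 5×1 = 5; y[1] = 5×4 + 1×1 = 21; y[2] = 1×4 = 4

[5, 21, 4]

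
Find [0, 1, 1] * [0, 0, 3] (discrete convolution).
y[0] = 0×0 = 0; y[1] = 0×0 + 1×0 = 0; y[2] = 0×3 + 1×0 + 1×0 = 0; y[3] = 1×3 + 1×0 = 3; y[4] = 1×3 = 3

[0, 0, 0, 3, 3]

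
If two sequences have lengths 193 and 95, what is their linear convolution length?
Linear/full convolution length: m + n - 1 = 193 + 95 - 1 = 287

287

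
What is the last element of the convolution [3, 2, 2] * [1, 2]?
Use y[k] = Σ_i a[i]·b[k-i] at k=3. y[3] = 2×2 = 4

4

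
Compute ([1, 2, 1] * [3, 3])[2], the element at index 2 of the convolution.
Use y[k] = Σ_i a[i]·b[k-i] at k=2. y[2] = 2×3 + 1×3 = 9

9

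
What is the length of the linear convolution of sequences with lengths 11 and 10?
Linear/full convolution length: m + n - 1 = 11 + 10 - 1 = 20

20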